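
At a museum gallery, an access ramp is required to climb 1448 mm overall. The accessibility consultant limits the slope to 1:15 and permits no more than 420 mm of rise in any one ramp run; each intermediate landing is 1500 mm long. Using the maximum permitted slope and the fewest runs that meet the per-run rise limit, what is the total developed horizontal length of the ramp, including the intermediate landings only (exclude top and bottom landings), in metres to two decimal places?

1448 / 420 = 3.45, so 4 ramp runs are needed. That means 3 intermediate landings.
Horizontal run for 1448 mm of rise at 1:15 is 1448 × 15 = 21720 mm.
Intermediate landings: 3 × 1500 = 4500 mm.
Developed length = 21720 + 4500 = 26220 mm.
= 26.22 m.

26.22 m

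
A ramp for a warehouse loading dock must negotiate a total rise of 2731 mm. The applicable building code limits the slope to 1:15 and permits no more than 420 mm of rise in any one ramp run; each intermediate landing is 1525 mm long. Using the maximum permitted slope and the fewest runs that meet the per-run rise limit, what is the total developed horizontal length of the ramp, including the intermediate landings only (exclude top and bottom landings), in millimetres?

⌈2731/420⌉ = 7 ramp runs. That means 6 intermediate landings.
Ramp run (horizontal) at 1:15: 2731 × 15 = 40965 mm.
Intermediate landings: 6 × 1525 = 9150 mm.
Developed length = 40965 + 9150 = 50115 mm.

50115 mm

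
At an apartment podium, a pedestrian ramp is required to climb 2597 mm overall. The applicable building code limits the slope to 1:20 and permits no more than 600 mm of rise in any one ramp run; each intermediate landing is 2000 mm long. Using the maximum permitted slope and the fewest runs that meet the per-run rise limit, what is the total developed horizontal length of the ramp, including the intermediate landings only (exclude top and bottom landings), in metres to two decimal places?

59.94 m

At most 600 each: 2597/600 = 4.33, giving 5 ramp runs. That means 4 intermediate landings.
Ramp run (horizontal) at 1:20: 2597 × 20 = 51940 mm.
Intermediate landings: 4 × 2000 = 8000 mm.
Total developed length = 51940 + 8000 = 59940 mm.
= 59.94 m.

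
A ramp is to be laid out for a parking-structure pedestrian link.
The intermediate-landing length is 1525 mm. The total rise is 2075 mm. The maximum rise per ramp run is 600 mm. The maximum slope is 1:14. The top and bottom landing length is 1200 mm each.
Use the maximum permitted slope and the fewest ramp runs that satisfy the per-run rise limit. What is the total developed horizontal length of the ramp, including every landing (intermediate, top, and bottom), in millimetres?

36025 mm

2075 / 600 = 3.46, so 4 ramp runs are needed. That means 3 intermediate landings.
Ramp run (horizontal) at 1:14: 2075 × 14 = 29050 mm.
3 intermediate landings contribute 3 × 1525 = 4575 mm.
Top and bottom landings: 2 × 1200 = 2400 mm.
Total = 29050 + 4575 + 2400 = 36025 mm.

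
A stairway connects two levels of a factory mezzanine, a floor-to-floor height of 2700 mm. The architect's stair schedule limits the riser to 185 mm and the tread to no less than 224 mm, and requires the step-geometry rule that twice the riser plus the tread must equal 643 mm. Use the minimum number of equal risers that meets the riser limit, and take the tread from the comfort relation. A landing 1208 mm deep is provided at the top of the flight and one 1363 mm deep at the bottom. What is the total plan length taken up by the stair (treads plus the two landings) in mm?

At most 185 each: 2700/185 = 14.59, giving 15 risers.
Riser R = 2700 / 15 = 180 mm, within the 185 mm limit.
From 2R + T = 643: T = 643 − 360 = 283 mm.
Treads = 15 − 1 = 14; going = 14 × 283 = 3962 mm.
Add landings: 3962 + 1208 + 1363 = 6533 mm.

6533 mm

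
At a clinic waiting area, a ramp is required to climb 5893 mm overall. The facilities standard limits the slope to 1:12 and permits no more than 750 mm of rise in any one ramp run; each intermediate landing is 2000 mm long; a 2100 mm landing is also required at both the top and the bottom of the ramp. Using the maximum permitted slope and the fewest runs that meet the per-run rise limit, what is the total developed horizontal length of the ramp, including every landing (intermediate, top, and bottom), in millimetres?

⌈5893/750⌉ = 8 ramp runs. That means 7 intermediate landings.
Ramp run (horizontal) at 1:12: 5893 × 12 = 70716 mm.
7 intermediate landings contribute 7 × 2000 = 14000 mm.
Top and bottom landings: 2 × 2100 = 4200 mm.
Total = 70716 + 14000 + 4200 = 88916 mm.

88916 mm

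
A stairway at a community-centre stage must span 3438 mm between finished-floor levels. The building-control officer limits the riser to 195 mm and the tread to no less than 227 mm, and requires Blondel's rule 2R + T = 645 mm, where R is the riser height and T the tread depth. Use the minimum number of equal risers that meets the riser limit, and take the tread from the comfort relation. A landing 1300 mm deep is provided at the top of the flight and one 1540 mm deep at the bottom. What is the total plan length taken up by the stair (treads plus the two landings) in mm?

3438 / 195 = 17.631 → round up to 18 risers.
Riser R = 3438 / 18 = 191 mm, within the 195 mm limit.
From 2R + T = 645: T = 645 − 382 = 263 mm.
18 risers give 17 treads; going = 17 × 263 = 4471 mm.
Add landings: 4471 + 1300 + 1540 = 7311 mm.

7311 mm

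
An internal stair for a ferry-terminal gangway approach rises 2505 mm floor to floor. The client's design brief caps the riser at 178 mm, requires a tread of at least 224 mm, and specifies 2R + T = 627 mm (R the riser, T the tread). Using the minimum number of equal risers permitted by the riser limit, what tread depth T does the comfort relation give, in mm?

2505 / 178 = 14.073 → round up to 15 risers.
Each riser is 2505/15 = 167 mm (≤ 178 mm).
T = 627 − 2·167 = 293 mm, which satisfies the 224 mm minimum.

293 mm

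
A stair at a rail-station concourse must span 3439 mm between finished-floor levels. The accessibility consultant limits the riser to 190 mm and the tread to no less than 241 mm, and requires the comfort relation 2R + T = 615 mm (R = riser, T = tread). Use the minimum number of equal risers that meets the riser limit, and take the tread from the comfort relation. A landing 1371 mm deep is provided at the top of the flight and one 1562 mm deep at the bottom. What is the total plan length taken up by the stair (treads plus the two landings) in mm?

7487 mm

At most 190 each: 3439/190 = 18.10, giving 19 risers.
R = 3439 ÷ 19 = 181 mm.
From 2R + T = 615: T = 615 − 362 = 253 mm.
Treads = 19 − 1 = 18; going = 18 × 253 = 4554 mm.
Enclosure = 4554 + 1371 + 1562 = 7487 mm.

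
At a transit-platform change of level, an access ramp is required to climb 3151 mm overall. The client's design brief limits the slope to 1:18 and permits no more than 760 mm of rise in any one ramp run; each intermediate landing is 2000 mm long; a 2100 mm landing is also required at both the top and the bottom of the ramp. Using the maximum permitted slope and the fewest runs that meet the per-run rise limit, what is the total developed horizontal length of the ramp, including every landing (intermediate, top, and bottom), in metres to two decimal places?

⌈3151/760⌉ = 5 ramp runs. That means 4 intermediate landings.
Horizontal run for 3151 mm of rise at 1:18 is 3151 × 18 = 56718 mm.
4 intermediate landings contribute 4 × 2000 = 8000 mm.
Top and bottom landings: 2 × 2100 = 4200 mm.
Total = 56718 + 8000 + 4200 = 68918 mm.
= 68.92 m.

68.92 m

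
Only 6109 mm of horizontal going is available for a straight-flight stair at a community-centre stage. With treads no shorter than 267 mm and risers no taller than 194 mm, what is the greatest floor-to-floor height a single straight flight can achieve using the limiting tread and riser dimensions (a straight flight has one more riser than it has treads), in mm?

6109 / 267 = 22.88, so 22 treads fit.
Risers = treads + 1 = 23.
Maximum height = 23 × 194 = 4462 mm.

4462 mm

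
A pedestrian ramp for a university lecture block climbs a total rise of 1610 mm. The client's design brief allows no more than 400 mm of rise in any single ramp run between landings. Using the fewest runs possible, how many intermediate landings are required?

1610 / 400 = 4.025 → round up to 5 ramp runs.
5 runs are separated by 4 intermediate landings.

4 intermediate landings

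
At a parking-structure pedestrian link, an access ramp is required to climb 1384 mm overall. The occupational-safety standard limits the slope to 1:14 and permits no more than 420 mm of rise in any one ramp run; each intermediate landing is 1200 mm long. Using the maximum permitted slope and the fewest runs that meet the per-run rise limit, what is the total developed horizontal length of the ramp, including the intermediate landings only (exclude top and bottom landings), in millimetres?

22976 mm

1384 / 420 = 3.295 → round up to 4 ramp runs. That means 3 intermediate landings.
Ramp run (horizontal) at 1:14: 1384 × 14 = 19376 mm.
Intermediate landings: 3 × 1200 = 3600 mm.
Developed length = 19376 + 3600 = 22976 mm.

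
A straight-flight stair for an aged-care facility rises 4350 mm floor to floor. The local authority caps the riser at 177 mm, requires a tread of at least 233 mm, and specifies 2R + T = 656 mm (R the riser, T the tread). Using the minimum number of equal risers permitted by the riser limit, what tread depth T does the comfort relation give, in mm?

4350 / 177 = 24.58, so 25 risers are needed.
R = 4350 ÷ 25 = 174 mm.
From 2R + T = 656: T = 656 − 348 = 308 mm.

308 mm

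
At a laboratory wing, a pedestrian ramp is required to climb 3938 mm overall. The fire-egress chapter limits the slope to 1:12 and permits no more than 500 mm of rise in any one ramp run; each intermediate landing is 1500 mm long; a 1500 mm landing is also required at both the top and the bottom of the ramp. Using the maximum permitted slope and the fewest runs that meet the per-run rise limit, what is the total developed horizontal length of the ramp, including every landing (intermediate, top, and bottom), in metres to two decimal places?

60.76 m

At most 500 each: 3938/500 = 7.88, giving 8 ramp runs. That means 7 intermediate landings.
Ramp run (horizontal) at 1:12: 3938 × 12 = 47256 mm.
7 intermediate landings contribute 7 × 1500 = 10500 mm.
Top and bottom landings: 2 × 1500 = 3000 mm.
Total = 47256 + 10500 + 3000 = 60756 mm.
= 60.76 m.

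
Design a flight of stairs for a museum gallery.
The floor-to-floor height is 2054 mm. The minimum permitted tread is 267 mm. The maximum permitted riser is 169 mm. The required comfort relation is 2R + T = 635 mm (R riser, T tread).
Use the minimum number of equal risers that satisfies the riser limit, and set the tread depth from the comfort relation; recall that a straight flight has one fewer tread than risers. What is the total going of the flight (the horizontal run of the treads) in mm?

⌈2054/169⌉ = 13 risers.
Each riser is 2054/13 = 158 mm (≤ 169 mm).
From 2R + T = 635: T = 635 − 316 = 319 mm.
13 risers give 12 treads; going = 12 × 319 = 3828 mm.

3828 mm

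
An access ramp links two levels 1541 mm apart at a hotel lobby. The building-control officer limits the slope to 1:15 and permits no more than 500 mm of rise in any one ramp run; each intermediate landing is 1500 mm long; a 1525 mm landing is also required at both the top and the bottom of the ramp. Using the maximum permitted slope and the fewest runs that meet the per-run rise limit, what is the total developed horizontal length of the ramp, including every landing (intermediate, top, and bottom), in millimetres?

30665 mm

1541 / 500 = 3.082 → round up to 4 ramp runs. That means 3 intermediate landings.
Ramp run (horizontal) at 1:15: 1541 × 15 = 23115 mm.
Intermediate landings: 3 × 1500 = 4500 mm.
Top and bottom landings: 2 × 1525 = 3050 mm.
Total = 23115 + 4500 + 3050 = 30665 mm.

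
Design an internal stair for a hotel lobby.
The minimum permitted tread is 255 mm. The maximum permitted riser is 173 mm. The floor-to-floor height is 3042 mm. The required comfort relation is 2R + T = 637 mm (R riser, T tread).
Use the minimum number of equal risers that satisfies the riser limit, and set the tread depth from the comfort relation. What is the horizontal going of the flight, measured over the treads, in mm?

5083 mm

⌈3042/173⌉ = 18 risers.
Each riser is 3042/18 = 169 mm (≤ 173 mm).
T = 637 − 2·169 = 299 mm, which satisfies the 255 mm minimum.
18 risers give 17 treads; going = 17 × 299 = 5083 mm.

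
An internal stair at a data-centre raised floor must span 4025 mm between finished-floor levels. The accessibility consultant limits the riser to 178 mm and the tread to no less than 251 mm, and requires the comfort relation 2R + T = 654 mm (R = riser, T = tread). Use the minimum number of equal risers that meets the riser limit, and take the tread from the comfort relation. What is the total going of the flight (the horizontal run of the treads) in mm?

⌈4025/178⌉ = 23 risers.
R = 4025 ÷ 23 = 175 mm.
Tread T = 654 − 2 × 175 = 304 mm (≥ 251 mm).
Treads = 23 − 1 = 22; going = 22 × 304 = 6688 mm.

6688 mm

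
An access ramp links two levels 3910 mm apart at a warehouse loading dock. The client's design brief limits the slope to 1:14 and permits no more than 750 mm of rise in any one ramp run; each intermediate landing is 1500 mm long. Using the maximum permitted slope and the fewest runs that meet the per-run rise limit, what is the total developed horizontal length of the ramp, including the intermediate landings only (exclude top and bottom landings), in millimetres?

3910 / 750 = 5.21, so 6 ramp runs are needed. That means 5 intermediate landings.
Ramp run (horizontal) at 1:14: 3910 × 14 = 54740 mm.
5 intermediate landings contribute 5 × 1500 = 7500 mm.
Total developed length = 54740 + 7500 = 62240 mm.

62240 mm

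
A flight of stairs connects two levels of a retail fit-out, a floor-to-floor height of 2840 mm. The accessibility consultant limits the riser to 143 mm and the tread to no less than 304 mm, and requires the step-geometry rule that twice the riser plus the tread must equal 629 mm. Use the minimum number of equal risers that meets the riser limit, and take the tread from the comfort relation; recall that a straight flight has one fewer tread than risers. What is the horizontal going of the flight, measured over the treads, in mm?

2840 / 143 = 19.860 → round up to 20 risers.
Each riser is 2840/20 = 142 mm (≤ 143 mm).
T = 629 − 2·142 = 345 mm, which satisfies the 304 mm minimum.
Treads = 20 − 1 = 19; going = 19 × 345 = 6555 mm.

6555 mm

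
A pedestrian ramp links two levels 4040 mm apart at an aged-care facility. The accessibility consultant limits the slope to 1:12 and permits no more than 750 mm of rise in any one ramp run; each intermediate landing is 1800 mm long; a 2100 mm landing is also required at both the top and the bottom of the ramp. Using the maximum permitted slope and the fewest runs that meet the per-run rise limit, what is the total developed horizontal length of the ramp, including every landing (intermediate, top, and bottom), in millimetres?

4040 / 750 = 5.39, so 6 ramp runs are needed. That means 5 intermediate landings.
Ramp run (horizontal) at 1:12: 4040 × 12 = 48480 mm.
Intermediate landings: 5 × 1800 = 9000 mm.
Top and bottom landings: 2 × 2100 = 4200 mm.
Total = 48480 + 9000 + 4200 = 61680 mm.

61680 mm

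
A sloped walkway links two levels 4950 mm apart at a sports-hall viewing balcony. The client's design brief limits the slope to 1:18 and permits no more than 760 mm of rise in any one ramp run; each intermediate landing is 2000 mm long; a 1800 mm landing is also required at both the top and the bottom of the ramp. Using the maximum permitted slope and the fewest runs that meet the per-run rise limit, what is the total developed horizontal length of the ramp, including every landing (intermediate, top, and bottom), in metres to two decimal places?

104.70 m

4950 / 760 = 6.51, so 7 ramp runs are needed. That means 6 intermediate landings.
Ramp run (horizontal) at 1:18: 4950 × 18 = 89100 mm.
6 intermediate landings contribute 6 × 2000 = 12000 mm.
Top and bottom landings: 2 × 1800 = 3600 mm.
Total = 89100 + 12000 + 3600 = 104700 mm.
= 104.70 m.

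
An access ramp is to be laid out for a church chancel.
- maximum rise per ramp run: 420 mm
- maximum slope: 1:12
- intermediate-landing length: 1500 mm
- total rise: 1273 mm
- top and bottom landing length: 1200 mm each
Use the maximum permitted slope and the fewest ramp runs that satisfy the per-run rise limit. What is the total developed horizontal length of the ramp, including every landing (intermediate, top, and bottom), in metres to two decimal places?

1273 / 420 = 3.031 → round up to 4 ramp runs. That means 3 intermediate landings.
Horizontal run for 1273 mm of rise at 1:12 is 1273 × 12 = 15276 mm.
3 intermediate landings contribute 3 × 1500 = 4500 mm.
Top and bottom landings: 2 × 1200 = 2400 mm.
Total = 15276 + 4500 + 2400 = 22176 mm.
= 22.18 m.

22.18 m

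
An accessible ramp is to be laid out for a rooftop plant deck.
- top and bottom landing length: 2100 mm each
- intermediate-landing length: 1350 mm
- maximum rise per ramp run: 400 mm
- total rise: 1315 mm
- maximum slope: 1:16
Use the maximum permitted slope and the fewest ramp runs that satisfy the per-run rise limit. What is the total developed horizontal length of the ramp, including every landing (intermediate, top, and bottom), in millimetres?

29290 mm

⌈1315/400⌉ = 4 ramp runs. That means 3 intermediate landings.
Ramp run (horizontal) at 1:16: 1315 × 16 = 21040 mm.
Intermediate landings: 3 × 1350 = 4050 mm.
Top and bottom landings: 2 × 2100 = 4200 mm.
Total = 21040 + 4050 + 4200 = 29290 mm.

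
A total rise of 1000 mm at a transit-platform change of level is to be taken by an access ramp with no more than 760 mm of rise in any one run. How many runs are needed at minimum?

At most 760 each: 1000/760 = 1.32, giving 2 ramp runs.

2 runs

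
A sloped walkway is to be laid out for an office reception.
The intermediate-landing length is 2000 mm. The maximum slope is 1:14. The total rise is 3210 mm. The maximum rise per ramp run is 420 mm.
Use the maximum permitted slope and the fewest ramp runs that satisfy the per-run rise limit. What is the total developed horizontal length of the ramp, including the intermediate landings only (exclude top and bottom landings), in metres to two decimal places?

3210 / 420 = 7.643 → round up to 8 ramp runs. That means 7 intermediate landings.
Ramp run (horizontal) at 1:14: 3210 × 14 = 44940 mm.
7 intermediate landings contribute 7 × 2000 = 14000 mm.
Developed length = 44940 + 14000 = 58940 mm.
= 58.94 m.

58.94 m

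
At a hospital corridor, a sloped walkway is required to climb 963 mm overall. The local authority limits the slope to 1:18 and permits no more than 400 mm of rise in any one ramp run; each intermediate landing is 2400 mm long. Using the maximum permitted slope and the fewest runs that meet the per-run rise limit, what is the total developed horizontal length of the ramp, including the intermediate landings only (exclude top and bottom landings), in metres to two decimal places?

22.13 m

⌈963/400⌉ = 3 ramp runs. That means 2 intermediate landings.
Horizontal run for 963 mm of rise at 1:18 is 963 × 18 = 17334 mm.
2 intermediate landings contribute 2 × 2400 = 4800 mm.
Total developed length = 17334 + 4800 = 22134 mm.
= 22.13 m.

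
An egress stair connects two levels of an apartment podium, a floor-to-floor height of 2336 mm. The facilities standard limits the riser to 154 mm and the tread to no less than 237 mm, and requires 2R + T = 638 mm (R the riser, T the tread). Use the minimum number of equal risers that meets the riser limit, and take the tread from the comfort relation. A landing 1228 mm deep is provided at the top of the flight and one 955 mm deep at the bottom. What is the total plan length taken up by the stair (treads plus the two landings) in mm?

⌈2336/154⌉ = 16 risers.
Riser R = 2336 / 16 = 146 mm, within the 154 mm limit.
From 2R + T = 638: T = 638 − 292 = 346 mm.
Going = (16 − 1) × 346 = 5190 mm.
Enclosure = 5190 + 1228 + 955 = 7373 mm.

7373 mm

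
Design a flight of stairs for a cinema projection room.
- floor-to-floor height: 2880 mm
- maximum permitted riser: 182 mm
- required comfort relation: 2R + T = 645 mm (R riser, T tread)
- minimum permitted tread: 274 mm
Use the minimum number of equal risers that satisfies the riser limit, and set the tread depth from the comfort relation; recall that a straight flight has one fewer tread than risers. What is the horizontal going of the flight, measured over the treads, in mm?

2880 / 182 = 15.82, so 16 risers are needed.
Each riser is 2880/16 = 180 mm (≤ 182 mm).
From 2R + T = 645: T = 645 − 360 = 285 mm.
Treads = 16 − 1 = 15; going = 15 × 285 = 4275 mm.

4275 mm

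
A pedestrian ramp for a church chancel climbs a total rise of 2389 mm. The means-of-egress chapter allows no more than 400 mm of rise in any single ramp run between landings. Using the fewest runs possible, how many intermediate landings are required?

5 intermediate landings

At most 400 each: 2389/400 = 5.97, giving 6 ramp runs.
6 runs are separated by 5 intermediate landings.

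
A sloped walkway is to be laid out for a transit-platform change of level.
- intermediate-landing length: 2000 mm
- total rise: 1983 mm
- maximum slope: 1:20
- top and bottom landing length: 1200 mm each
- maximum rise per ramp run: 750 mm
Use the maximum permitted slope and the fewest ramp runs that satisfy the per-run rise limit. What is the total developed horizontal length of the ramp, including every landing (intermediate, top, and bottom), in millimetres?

46060 mm

1983 / 750 = 2.644 → round up to 3 ramp runs. That means 2 intermediate landings.
Ramp run (horizontal) at 1:20: 1983 × 20 = 39660 mm.
2 intermediate landings contribute 2 × 2000 = 4000 mm.
Top and bottom landings: 2 × 1200 = 2400 mm.
Total = 39660 + 4000 + 2400 = 46060 mm.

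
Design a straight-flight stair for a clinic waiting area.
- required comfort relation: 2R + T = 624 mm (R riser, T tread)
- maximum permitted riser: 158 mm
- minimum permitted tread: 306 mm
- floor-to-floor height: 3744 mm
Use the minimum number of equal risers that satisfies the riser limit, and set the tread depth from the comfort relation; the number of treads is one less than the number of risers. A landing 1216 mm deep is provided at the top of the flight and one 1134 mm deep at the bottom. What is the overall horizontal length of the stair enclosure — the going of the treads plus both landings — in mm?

⌈3744/158⌉ = 24 risers.
R = 3744 ÷ 24 = 156 mm.
Tread T = 624 − 2 × 156 = 312 mm (≥ 306 mm).
24 risers give 23 treads; going = 23 × 312 = 7176 mm.
Add landings: 7176 + 1216 + 1134 = 9526 mm.

9526 mm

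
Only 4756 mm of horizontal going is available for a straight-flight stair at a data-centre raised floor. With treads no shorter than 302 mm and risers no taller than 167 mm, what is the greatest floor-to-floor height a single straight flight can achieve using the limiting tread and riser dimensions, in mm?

2672 mm

Treads that fit: ⌊4756 / 302⌋ = 15.
Risers = treads + 1 = 16.
Maximum height = 16 × 167 = 2672 mm.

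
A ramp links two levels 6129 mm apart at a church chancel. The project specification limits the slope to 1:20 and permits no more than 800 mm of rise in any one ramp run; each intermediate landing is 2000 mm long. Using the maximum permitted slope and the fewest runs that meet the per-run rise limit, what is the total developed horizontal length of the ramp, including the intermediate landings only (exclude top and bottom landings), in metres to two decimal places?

⌈6129/800⌉ = 8 ramp runs. That means 7 intermediate landings.
Horizontal run for 6129 mm of rise at 1:20 is 6129 × 20 = 122580 mm.
Intermediate landings: 7 × 2000 = 14000 mm.
Total developed length = 122580 + 14000 = 136580 mm.
= 136.58 m.

136.58 m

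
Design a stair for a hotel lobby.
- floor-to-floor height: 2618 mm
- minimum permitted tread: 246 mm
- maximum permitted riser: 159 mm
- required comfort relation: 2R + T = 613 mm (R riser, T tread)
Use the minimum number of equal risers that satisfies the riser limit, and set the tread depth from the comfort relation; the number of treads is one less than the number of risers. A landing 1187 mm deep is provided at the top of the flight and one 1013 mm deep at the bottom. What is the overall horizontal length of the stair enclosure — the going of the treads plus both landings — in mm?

2618 / 159 = 16.47, so 17 risers are needed.
Each riser is 2618/17 = 154 mm (≤ 159 mm).
T = 613 − 2·154 = 305 mm, which satisfies the 246 mm minimum.
Treads = 17 − 1 = 16; going = 16 × 305 = 4880 mm.
Add landings: 4880 + 1187 + 1013 = 7080 mm.

7080 mm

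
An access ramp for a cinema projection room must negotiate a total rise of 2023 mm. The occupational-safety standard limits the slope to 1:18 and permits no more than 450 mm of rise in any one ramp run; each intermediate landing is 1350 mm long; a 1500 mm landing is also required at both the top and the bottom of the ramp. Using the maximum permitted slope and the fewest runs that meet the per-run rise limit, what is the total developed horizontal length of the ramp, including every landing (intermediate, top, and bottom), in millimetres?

44814 mm

2023 / 450 = 4.50, so 5 ramp runs are needed. That means 4 intermediate landings.
Horizontal run for 2023 mm of rise at 1:18 is 2023 × 18 = 36414 mm.
4 intermediate landings contribute 4 × 1350 = 5400 mm.
Top and bottom landings: 2 × 1500 = 3000 mm.
Total = 36414 + 5400 + 3000 = 44814 mm.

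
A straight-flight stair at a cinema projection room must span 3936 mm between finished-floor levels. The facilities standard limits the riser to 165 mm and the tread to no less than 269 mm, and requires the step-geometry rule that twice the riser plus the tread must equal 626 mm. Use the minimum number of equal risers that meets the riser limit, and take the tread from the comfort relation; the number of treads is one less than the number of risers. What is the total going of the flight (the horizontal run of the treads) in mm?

6854 mm

3936 / 165 = 23.855 → round up to 24 risers.
Riser R = 3936 / 24 = 164 mm, within the 165 mm limit.
From 2R + T = 626: T = 626 − 328 = 298 mm.
Treads = 24 − 1 = 23; going = 23 × 298 = 6854 mm.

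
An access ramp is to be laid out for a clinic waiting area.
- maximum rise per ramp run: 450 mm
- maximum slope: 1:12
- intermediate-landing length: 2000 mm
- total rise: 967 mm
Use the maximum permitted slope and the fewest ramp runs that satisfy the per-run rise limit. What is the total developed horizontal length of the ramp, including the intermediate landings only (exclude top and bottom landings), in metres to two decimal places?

⌈967/450⌉ = 3 ramp runs. That means 2 intermediate landings.
Ramp run (horizontal) at 1:12: 967 × 12 = 11604 mm.
2 intermediate landings contribute 2 × 2000 = 4000 mm.
Developed length = 11604 + 4000 = 15604 mm.
= 15.60 m.

15.60 m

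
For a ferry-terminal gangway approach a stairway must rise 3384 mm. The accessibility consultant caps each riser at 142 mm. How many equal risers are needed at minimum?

3384 / 142 = 23.831 → round up to 24 risers.

24 risers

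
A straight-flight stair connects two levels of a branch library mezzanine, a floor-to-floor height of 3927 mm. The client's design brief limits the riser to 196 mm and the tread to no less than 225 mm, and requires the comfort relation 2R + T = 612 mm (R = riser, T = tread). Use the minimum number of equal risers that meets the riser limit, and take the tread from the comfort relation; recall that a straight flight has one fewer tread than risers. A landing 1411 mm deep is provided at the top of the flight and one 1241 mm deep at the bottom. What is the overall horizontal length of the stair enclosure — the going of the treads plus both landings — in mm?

7412 mm

3927 / 196 = 20.04, so 21 risers are needed.
Riser R = 3927 / 21 = 187 mm, within the 196 mm limit.
T = 612 − 2·187 = 238 mm, which satisfies the 225 mm minimum.
Going = (21 − 1) × 238 = 4760 mm.
Enclosure = 4760 + 1411 + 1241 = 7412 mm.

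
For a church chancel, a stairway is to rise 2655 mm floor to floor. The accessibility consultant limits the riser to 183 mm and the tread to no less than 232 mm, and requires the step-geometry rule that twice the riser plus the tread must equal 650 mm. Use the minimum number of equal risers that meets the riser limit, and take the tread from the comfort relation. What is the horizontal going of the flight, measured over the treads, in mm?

4144 mm

2655 / 183 = 14.508 → round up to 15 risers.
R = 2655 ÷ 15 = 177 mm.
From 2R + T = 650: T = 650 − 354 = 296 mm.
Going = (15 − 1) × 296 = 4144 mm.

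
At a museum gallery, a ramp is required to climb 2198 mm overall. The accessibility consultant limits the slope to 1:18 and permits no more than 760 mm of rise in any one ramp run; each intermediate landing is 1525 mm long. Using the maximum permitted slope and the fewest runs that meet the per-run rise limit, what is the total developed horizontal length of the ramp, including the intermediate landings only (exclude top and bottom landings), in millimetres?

42614 mm

2198 / 760 = 2.89, so 3 ramp runs are needed. That means 2 intermediate landings.
Horizontal run for 2198 mm of rise at 1:18 is 2198 × 18 = 39564 mm.
Intermediate landings: 2 × 1525 = 3050 mm.
Total developed length = 39564 + 3050 = 42614 mm.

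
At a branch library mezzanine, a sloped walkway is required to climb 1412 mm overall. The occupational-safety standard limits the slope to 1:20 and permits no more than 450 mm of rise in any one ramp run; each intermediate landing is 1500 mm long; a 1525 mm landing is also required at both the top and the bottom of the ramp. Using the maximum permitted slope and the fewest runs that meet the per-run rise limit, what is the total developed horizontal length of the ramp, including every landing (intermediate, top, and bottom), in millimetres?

35790 mm

At most 450 each: 1412/450 = 3.14, giving 4 ramp runs. That means 3 intermediate landings.
Horizontal run for 1412 mm of rise at 1:20 is 1412 × 20 = 28240 mm.
3 intermediate landings contribute 3 × 1500 = 4500 mm.
Top and bottom landings: 2 × 1525 = 3050 mm.
Total = 28240 + 4500 + 3050 = 35790 mm.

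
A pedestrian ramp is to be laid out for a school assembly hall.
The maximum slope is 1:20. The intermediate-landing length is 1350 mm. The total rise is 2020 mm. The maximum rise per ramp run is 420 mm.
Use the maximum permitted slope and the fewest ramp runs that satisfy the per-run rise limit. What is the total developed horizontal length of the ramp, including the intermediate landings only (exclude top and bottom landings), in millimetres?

45800 mm

2020 / 420 = 4.81, so 5 ramp runs are needed. That means 4 intermediate landings.
Ramp run (horizontal) at 1:20: 2020 × 20 = 40400 mm.
4 intermediate landings contribute 4 × 1350 = 5400 mm.
Developed length = 40400 + 5400 = 45800 mm.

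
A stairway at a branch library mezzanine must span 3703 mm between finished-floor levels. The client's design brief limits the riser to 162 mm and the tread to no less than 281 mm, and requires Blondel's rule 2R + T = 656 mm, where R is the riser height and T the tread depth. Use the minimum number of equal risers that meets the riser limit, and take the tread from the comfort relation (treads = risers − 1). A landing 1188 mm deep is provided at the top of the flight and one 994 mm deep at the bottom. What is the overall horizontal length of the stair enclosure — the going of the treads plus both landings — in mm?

3703 / 162 = 22.86, so 23 risers are needed.
Each riser is 3703/23 = 161 mm (≤ 162 mm).
T = 656 − 2·161 = 334 mm, which satisfies the 281 mm minimum.
23 risers give 22 treads; going = 22 × 334 = 7348 mm.
Enclosure = 7348 + 1188 + 994 = 9530 mm.

9530 mm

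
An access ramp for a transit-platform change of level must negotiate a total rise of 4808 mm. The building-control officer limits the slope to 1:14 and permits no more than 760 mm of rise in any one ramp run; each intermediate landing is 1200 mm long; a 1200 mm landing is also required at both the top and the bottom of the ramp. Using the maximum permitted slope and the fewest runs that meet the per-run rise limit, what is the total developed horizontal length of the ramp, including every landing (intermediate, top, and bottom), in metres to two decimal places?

76.91 m

⌈4808/760⌉ = 7 ramp runs. That means 6 intermediate landings.
Ramp run (horizontal) at 1:14: 4808 × 14 = 67312 mm.
Intermediate landings: 6 × 1200 = 7200 mm.
Top and bottom landings: 2 × 1200 = 2400 mm.
Total = 67312 + 7200 + 2400 = 76912 mm.
= 76.91 m.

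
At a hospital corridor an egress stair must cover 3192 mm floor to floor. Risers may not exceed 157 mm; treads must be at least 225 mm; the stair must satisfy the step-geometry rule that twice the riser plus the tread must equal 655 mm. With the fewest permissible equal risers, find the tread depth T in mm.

351 mm

At most 157 each: 3192/157 = 20.33, giving 21 risers.
Each riser is 3192/21 = 152 mm (≤ 157 mm).
T = 655 − 2·152 = 351 mm, which satisfies the 225 mm minimum.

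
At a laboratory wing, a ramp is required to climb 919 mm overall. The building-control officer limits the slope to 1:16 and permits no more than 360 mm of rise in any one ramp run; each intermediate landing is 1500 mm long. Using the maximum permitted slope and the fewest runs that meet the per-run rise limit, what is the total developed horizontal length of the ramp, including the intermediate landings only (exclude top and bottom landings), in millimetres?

17704 mm

At most 360 each: 919/360 = 2.55, giving 3 ramp runs. That means 2 intermediate landings.
Horizontal run for 919 mm of rise at 1:16 is 919 × 16 = 14704 mm.
Intermediate landings: 2 × 1500 = 3000 mm.
Total developed length = 14704 + 3000 = 17704 mm.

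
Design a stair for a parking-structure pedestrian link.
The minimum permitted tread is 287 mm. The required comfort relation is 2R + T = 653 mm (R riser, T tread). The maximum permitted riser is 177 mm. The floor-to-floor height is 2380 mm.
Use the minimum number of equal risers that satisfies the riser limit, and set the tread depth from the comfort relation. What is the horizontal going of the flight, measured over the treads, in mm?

4069 mm

2380 / 177 = 13.446 → round up to 14 risers.
Riser R = 2380 / 14 = 170 mm, within the 177 mm limit.
Tread T = 653 − 2 × 170 = 313 mm (≥ 287 mm).
Going = (14 − 1) × 313 = 4069 mm.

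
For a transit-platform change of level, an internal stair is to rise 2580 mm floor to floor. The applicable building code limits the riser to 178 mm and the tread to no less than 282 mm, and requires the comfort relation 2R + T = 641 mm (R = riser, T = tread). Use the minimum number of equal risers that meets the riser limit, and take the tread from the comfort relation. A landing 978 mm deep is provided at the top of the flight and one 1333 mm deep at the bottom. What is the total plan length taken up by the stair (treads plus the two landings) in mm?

6469 mm

At most 178 each: 2580/178 = 14.49, giving 15 risers.
Riser R = 2580 / 15 = 172 mm, within the 178 mm limit.
From 2R + T = 641: T = 641 − 344 = 297 mm.
Going = (15 − 1) × 297 = 4158 mm.
Add landings: 4158 + 978 + 1333 = 6469 mm.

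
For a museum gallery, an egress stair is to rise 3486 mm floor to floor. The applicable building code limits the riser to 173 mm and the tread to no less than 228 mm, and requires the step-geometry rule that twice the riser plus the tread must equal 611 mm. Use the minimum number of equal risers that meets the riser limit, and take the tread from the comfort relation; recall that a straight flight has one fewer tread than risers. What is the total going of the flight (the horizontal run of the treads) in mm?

At most 173 each: 3486/173 = 20.15, giving 21 risers.
R = 3486 ÷ 21 = 166 mm.
Tread T = 611 − 2 × 166 = 279 mm (≥ 228 mm).
21 risers give 20 treads; going = 20 × 279 = 5580 mm.

5580 mm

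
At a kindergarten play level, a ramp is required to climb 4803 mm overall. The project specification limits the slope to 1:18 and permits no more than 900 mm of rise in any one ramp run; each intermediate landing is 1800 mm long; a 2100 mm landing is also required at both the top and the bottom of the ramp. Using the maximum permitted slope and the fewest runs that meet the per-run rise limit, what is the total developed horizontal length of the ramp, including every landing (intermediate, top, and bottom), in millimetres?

4803 / 900 = 5.337 → round up to 6 ramp runs. That means 5 intermediate landings.
Horizontal run for 4803 mm of rise at 1:18 is 4803 × 18 = 86454 mm.
Intermediate landings: 5 × 1800 = 9000 mm.
Top and bottom landings: 2 × 2100 = 4200 mm.
Total = 86454 + 9000 + 4200 = 99654 mm.

99654 mm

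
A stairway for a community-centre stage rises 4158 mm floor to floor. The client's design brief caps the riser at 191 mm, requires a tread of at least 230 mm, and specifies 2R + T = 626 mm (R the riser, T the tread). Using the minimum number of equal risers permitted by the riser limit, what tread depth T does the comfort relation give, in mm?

248 mm

4158 / 191 = 21.77, so 22 risers are needed.
R = 4158 ÷ 22 = 189 mm.
T = 626 − 2·189 = 248 mm, which satisfies the 230 mm minimum.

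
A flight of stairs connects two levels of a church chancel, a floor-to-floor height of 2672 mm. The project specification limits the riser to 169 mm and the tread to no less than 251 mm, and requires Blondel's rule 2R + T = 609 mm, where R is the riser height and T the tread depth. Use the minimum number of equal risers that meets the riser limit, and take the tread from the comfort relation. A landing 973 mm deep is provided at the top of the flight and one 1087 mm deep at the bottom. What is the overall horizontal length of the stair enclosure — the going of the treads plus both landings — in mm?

At most 169 each: 2672/169 = 15.81, giving 16 risers.
Riser R = 2672 / 16 = 167 mm, within the 169 mm limit.
Tread T = 609 − 2 × 167 = 275 mm (≥ 251 mm).
Treads = 16 − 1 = 15; going = 15 × 275 = 4125 mm.
Add landings: 4125 + 973 + 1087 = 6185 mm.

6185 mm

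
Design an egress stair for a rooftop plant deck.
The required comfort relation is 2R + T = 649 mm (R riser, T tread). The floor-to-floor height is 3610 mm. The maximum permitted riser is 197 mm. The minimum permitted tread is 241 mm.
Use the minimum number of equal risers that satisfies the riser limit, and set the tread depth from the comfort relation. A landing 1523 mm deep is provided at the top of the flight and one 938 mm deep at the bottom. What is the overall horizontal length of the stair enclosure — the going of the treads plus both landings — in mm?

3610 / 197 = 18.325 → round up to 19 risers.
R = 3610 ÷ 19 = 190 mm.
From 2R + T = 649: T = 649 − 380 = 269 mm.
Going = (19 − 1) × 269 = 4842 mm.
Add landings: 4842 + 1523 + 938 = 7303 mm.

7303 mm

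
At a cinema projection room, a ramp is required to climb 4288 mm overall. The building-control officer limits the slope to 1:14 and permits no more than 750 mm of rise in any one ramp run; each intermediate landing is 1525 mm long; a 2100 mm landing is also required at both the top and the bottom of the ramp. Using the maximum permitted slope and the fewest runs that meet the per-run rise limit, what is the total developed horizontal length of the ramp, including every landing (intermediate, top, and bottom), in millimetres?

71857 mm

⌈4288/750⌉ = 6 ramp runs. That means 5 intermediate landings.
Ramp run (horizontal) at 1:14: 4288 × 14 = 60032 mm.
5 intermediate landings contribute 5 × 1525 = 7625 mm.
Top and bottom landings: 2 × 2100 = 4200 mm.
Total = 60032 + 7625 + 4200 = 71857 mm.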